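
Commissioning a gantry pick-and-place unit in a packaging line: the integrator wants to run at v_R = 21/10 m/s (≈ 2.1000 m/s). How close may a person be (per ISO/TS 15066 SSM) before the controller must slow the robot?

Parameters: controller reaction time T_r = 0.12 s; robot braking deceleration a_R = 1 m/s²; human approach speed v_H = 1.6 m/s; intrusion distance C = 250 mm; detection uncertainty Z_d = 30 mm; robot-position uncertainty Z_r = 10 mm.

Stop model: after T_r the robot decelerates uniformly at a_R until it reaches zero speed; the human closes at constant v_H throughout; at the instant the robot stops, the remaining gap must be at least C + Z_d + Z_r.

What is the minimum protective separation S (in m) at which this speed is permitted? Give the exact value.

S_min = 6299/1000 m = 6.2990 m

braking lasts T_s = (21/10)/1 = 2.1000 s
robot in T_r: 2.1000·0.1200 = 0.2520 m
braking distance = 2.1000²/(2·1.0000) = 2.2050 m
person approaches 1.6000·(0.1200+2.1000) = 3.5520 m
C+Z_d+Z_r = 0.2500+0.0300+0.0100 = 0.2900 m
S_min ≈ 0.2520+2.2050+3.5520+0.2900  ⇒  S_min = 6299/1000 m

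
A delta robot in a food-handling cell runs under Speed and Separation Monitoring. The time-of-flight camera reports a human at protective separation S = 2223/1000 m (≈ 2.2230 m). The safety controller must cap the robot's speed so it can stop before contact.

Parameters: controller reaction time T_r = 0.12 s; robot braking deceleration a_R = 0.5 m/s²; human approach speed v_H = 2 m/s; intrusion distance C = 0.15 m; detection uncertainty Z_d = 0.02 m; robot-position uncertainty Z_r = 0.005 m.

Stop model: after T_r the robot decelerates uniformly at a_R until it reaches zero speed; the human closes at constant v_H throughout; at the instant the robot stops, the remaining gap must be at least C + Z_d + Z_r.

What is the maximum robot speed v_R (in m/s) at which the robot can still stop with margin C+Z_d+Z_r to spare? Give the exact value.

at the boundary: (1)·v² + (103/25)·v + (-226/125) = 0
  disc = (103/25)² − 4·(1)·(-226/125) = 15129/625 ; √disc = 123/25
  v_R = (−(103/25) + 123/25) / (2·(1)) = 2/5 m/s
check:
stop time T_s = (2/5)/(1/2) = 0.8000 s
reaction-phase robot travel = 0.4000·0.1200 = 0.0480 m
robot under decel: 0.4000²/(2·0.5000) = 0.1600 m
person approaches 2.0000·(0.1200+0.8000) = 1.8400 m
margins: 0.1500+0.0200+0.0050 = 0.1750 m
sum ≈ 0.0480+0.1600+1.8400+0.1750 ≈ 2.2230 m = S ✓

v_R_max = 2/5 m/s = 0.4000 m/s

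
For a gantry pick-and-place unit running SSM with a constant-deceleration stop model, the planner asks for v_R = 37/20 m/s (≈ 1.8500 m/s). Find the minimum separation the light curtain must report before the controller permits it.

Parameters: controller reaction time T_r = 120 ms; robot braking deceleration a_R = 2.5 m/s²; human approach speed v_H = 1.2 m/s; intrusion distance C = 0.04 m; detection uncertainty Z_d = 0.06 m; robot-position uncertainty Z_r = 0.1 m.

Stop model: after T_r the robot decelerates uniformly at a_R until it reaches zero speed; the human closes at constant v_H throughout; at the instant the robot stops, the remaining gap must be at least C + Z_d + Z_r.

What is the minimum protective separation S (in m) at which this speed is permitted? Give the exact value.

S_min = 4277/2000 m = 2.1385 m

braking lasts T_s = (37/20)/(5/2) = 0.7400 s
reaction-phase robot travel = 1.8500·0.1200 = 0.2220 m
robot covers 1.8500·0.7400 − ½·2.5000·0.7400² = 0.6845 m while stopping
person approaches 1.2000·(0.1200+0.7400) = 1.0320 m
residual clearance needed = 0.0400+0.0600+0.1000 = 0.2000 m
S_min ≈ 0.2220+0.6845+1.0320+0.2000  ⇒  S_min = 4277/2000 m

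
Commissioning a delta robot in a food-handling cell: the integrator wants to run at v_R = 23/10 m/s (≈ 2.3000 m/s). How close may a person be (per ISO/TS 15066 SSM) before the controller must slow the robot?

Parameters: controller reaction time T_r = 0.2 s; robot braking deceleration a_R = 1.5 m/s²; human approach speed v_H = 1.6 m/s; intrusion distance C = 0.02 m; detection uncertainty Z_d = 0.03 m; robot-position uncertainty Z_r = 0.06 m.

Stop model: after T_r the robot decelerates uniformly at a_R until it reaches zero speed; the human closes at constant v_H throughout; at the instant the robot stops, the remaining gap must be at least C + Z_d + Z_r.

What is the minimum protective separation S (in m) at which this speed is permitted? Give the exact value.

S_min = 383/75 m = 5.1067 m

stop time T_s = (23/10)/(3/2) = 1.5333 s
robot in T_r: 2.3000·0.2000 = 0.4600 m
robot under decel: 2.3000²/(2·1.5000) = 1.7633 m
person approaches 1.6000·(0.2000+1.5333) = 2.7733 m
residual clearance needed = 0.0200+0.0300+0.0600 = 0.1100 m
S_min ≈ 0.4600+1.7633+2.7733+0.1100  ⇒  S_min = 383/75 m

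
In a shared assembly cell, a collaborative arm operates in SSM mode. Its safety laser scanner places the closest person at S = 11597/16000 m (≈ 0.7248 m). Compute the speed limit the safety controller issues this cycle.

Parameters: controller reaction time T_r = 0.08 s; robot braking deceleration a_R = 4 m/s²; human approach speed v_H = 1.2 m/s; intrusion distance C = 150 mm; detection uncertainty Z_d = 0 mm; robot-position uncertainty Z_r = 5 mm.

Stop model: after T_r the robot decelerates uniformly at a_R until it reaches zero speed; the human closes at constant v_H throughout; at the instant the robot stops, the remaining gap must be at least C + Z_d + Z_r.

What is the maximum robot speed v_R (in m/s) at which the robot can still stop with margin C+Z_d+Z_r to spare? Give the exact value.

collect terms ⇒ (1/8)·v_R² + (19/50)·v_R + (-7581/16000) = 0
  disc = (19/50)² − 4·(1/8)·(-7581/16000) = 61009/160000 ; √disc = 247/400
  v_R = (−(19/50) + 247/400) / (2·(1/8)) = 19/20 m/s
check:
stop time T_s = (19/20)/4 = 0.2375 s
robot in T_r: 0.9500·0.0800 = 0.0760 m
robot covers 0.9500·0.2375 − ½·4.0000·0.2375² = 0.1128 m while stopping
person approaches 1.2000·(0.0800+0.2375) = 0.3810 m
residual clearance needed = 0.1500+0.0000+0.0050 = 0.1550 m
sum ≈ 0.0760+0.1128+0.3810+0.1550 ≈ 0.7248 m = S ✓

v_R_max = 19/20 m/s = 0.9500 m/s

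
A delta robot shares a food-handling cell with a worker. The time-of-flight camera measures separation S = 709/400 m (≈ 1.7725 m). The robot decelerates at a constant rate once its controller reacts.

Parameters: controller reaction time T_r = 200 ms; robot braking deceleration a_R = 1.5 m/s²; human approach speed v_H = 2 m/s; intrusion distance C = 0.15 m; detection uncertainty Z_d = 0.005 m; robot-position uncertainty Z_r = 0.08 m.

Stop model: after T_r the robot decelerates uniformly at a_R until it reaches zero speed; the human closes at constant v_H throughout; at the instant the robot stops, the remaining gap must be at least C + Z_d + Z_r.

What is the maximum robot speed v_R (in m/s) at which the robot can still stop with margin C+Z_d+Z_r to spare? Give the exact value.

v_R_max = 13/20 m/s = 0.6500 m/s

collect terms ⇒ (1/3)·v_R² + (23/15)·v_R + (-91/80) = 0
  disc = (23/15)² − 4·(1/3)·(-91/80) = 3481/900 ; √disc = 59/30
  v_R = (−(23/15) + 59/30) / (2·(1/3)) = 13/20 m/s
check:
T_s = v_R/a_R = (13/20)/(3/2) = 0.4333 s
robot in T_r: 0.6500·0.2000 = 0.1300 m
robot under decel: 0.6500²/(2·1.5000) = 0.1408 m
human over T_r+T_s: 2.0000·(0.2000+0.4333) = 1.2667 m
margins: 0.1500+0.0050+0.0800 = 0.2350 m
sum ≈ 0.1300+0.1408+1.2667+0.2350 ≈ 1.7725 m = S ✓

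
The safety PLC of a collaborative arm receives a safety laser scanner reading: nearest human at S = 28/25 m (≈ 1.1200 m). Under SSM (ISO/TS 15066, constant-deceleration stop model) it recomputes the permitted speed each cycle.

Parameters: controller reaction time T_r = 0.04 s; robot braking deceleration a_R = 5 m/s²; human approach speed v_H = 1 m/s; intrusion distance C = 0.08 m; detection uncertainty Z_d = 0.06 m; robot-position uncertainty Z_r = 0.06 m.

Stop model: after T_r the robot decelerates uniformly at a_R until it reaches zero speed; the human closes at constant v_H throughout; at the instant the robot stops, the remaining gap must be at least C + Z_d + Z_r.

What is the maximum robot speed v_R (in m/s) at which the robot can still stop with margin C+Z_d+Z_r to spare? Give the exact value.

quadratic (1/10)·v² + (6/25)·v + (-22/25) = 0
  disc = (6/25)² − 4·(1/10)·(-22/25) = 256/625 ; √disc = 16/25
  v_R = (−(6/25) + 16/25) / (2·(1/10)) = 2 m/s
check:
braking lasts T_s = 2/5 = 0.4000 s
robot in T_r: 2.0000·0.0400 = 0.0800 m
braking distance = 2.0000²/(2·5.0000) = 0.4000 m
human closes 1.0000·0.4400 = 0.4400 m
residual clearance needed = 0.0800+0.0600+0.0600 = 0.2000 m
sum ≈ 0.0800+0.4000+0.4400+0.2000 ≈ 1.1200 m = S ✓

v_R_max = 2 m/s = 2.0000 m/s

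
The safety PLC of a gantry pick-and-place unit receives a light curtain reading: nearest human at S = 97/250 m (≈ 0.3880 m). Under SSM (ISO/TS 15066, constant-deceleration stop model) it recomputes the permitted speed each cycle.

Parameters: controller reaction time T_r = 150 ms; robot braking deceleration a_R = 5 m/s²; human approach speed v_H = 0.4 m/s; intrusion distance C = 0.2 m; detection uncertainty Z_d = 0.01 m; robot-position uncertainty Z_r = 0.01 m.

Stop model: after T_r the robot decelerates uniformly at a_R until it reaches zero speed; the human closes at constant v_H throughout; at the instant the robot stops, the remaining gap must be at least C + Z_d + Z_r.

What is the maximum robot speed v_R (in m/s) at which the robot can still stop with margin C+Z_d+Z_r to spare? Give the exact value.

at the boundary: (1/10)·v² + (23/100)·v + (-27/250) = 0
  disc = (23/100)² − 4·(1/10)·(-27/250) = 961/10000 ; √disc = 31/100
  v_R = (−(23/100) + 31/100) / (2·(1/10)) = 2/5 m/s
check:
T_s = v_R/a_R = (2/5)/5 = 0.0800 s
robot in T_r: 0.4000·0.1500 = 0.0600 m
braking distance = 0.4000²/(2·5.0000) = 0.0160 m
human over T_r+T_s: 0.4000·(0.1500+0.0800) = 0.0920 m
margins: 0.2000+0.0100+0.0100 = 0.2200 m
sum ≈ 0.0600+0.0160+0.0920+0.2200 ≈ 0.3880 m = S ✓

v_R_max = 2/5 m/s = 0.4000 m/s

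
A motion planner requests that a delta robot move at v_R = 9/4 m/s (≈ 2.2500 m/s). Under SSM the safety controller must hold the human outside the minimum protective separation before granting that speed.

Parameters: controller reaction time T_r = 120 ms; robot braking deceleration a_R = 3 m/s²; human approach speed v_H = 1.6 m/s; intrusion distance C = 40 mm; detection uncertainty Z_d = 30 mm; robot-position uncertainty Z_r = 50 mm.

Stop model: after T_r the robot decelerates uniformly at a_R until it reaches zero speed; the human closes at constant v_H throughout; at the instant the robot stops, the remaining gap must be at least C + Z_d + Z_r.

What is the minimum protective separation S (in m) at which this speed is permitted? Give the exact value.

braking lasts T_s = (9/4)/3 = 0.7500 s
robot covers v_R·T_r = 2.2500·0.1200 = 0.2700 m before braking
braking distance = 2.2500²/(2·3.0000) = 0.8438 m
human over T_r+T_s: 1.6000·(0.1200+0.7500) = 1.3920 m
margins: 0.0400+0.0300+0.0500 = 0.1200 m
S_min ≈ 0.2700+0.8438+1.3920+0.1200  ⇒  S_min = 10503/4000 m

S_min = 10503/4000 m = 2.6258 m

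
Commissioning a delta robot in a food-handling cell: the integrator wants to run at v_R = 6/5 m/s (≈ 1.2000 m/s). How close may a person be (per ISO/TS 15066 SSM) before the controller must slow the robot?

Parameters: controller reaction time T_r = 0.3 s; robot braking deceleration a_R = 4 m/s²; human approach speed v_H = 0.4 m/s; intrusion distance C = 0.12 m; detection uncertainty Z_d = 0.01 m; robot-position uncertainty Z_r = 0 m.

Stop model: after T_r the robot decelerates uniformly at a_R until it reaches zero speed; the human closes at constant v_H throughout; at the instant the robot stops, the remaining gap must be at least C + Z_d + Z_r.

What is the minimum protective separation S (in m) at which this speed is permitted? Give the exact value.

braking lasts T_s = (6/5)/4 = 0.3000 s
robot covers v_R·T_r = 1.2000·0.3000 = 0.3600 m before braking
robot under decel: 1.2000²/(2·4.0000) = 0.1800 m
human over T_r+T_s: 0.4000·(0.3000+0.3000) = 0.2400 m
margins: 0.1200+0.0100+0.0000 = 0.1300 m
S_min ≈ 0.3600+0.1800+0.2400+0.1300  ⇒  S_min = 91/100 m

S_min = 91/100 m = 0.9100 m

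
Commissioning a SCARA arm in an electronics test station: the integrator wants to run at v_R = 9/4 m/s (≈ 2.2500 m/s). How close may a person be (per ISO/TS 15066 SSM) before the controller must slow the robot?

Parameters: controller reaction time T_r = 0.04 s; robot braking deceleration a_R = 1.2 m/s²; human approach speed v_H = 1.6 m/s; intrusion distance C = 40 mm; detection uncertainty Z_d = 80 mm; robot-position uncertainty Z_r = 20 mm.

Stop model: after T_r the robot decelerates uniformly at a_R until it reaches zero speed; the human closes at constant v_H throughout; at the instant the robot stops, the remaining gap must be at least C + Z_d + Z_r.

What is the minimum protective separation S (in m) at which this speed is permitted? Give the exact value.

T_s = v_R/a_R = (9/4)/(6/5) = 1.8750 s
robot covers v_R·T_r = 2.2500·0.0400 = 0.0900 m before braking
robot covers 2.2500·1.8750 − ½·1.2000·1.8750² = 2.1094 m while stopping
person approaches 1.6000·(0.0400+1.8750) = 3.0640 m
residual clearance needed = 0.0400+0.0800+0.0200 = 0.1400 m
S_min ≈ 0.0900+2.1094+3.0640+0.1400  ⇒  S_min = 43227/8000 m

S_min = 43227/8000 m = 5.4034 m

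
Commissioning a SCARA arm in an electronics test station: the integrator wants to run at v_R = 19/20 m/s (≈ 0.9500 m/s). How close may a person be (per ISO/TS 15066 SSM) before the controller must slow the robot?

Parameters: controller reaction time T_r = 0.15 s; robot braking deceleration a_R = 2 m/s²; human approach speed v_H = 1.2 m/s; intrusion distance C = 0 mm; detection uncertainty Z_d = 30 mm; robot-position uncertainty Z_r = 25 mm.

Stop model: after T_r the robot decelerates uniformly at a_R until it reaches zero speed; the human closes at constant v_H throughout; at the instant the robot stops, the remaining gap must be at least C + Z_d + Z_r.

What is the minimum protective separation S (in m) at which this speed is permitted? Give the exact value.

S_min = 1877/1600 m = 1.1731 m

T_s = v_R/a_R = (19/20)/2 = 0.4750 s
robot in T_r: 0.9500·0.1500 = 0.1425 m
braking distance = 0.9500²/(2·2.0000) = 0.2256 m
person approaches 1.2000·(0.1500+0.4750) = 0.7500 m
residual clearance needed = 0.0000+0.0300+0.0250 = 0.0550 m
S_min ≈ 0.1425+0.2256+0.7500+0.0550  ⇒  S_min = 1877/1600 m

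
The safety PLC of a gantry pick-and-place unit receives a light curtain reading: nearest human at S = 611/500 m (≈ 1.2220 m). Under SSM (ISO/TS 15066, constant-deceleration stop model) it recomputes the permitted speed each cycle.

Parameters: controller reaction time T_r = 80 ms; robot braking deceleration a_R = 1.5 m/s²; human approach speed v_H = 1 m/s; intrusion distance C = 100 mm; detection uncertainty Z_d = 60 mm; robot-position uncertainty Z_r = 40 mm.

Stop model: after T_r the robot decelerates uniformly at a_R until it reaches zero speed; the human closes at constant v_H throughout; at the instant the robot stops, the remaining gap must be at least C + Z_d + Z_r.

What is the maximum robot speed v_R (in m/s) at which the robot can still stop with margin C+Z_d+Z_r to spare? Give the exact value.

at the boundary: (1/3)·v² + (56/75)·v + (-471/500) = 0
  disc = (56/75)² − 4·(1/3)·(-471/500) = 10201/5625 ; √disc = 101/75
  v_R = (−(56/75) + 101/75) / (2·(1/3)) = 9/10 m/s
check:
T_s = v_R/a_R = (9/10)/(3/2) = 0.6000 s
robot in T_r: 0.9000·0.0800 = 0.0720 m
braking distance = 0.9000²/(2·1.5000) = 0.2700 m
person approaches 1.0000·(0.0800+0.6000) = 0.6800 m
margins: 0.1000+0.0600+0.0400 = 0.2000 m
sum ≈ 0.0720+0.2700+0.6800+0.2000 ≈ 1.2220 m = S ✓

v_R_max = 9/10 m/s = 0.9000 m/s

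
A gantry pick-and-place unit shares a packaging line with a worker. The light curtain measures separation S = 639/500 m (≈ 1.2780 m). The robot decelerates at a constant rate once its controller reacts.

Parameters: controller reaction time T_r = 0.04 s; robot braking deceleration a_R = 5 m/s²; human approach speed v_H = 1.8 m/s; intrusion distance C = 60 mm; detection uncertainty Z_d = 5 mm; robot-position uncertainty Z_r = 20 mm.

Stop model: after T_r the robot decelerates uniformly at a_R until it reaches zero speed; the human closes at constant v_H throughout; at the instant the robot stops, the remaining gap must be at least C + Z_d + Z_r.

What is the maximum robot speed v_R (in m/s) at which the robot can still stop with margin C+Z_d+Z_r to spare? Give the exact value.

collect terms ⇒ (1/10)·v_R² + (2/5)·v_R + (-1121/1000) = 0
  disc = (2/5)² − 4·(1/10)·(-1121/1000) = 1521/2500 ; √disc = 39/50
  v_R = (−(2/5) + 39/50) / (2·(1/10)) = 19/10 m/s
check:
stop time T_s = (19/10)/5 = 0.3800 s
robot in T_r: 1.9000·0.0400 = 0.0760 m
braking distance = 1.9000²/(2·5.0000) = 0.3610 m
human closes 1.8000·0.4200 = 0.7560 m
margins: 0.0600+0.0050+0.0200 = 0.0850 m
sum ≈ 0.0760+0.3610+0.7560+0.0850 ≈ 1.2780 m = S ✓

v_R_max = 19/10 m/s = 1.9000 m/s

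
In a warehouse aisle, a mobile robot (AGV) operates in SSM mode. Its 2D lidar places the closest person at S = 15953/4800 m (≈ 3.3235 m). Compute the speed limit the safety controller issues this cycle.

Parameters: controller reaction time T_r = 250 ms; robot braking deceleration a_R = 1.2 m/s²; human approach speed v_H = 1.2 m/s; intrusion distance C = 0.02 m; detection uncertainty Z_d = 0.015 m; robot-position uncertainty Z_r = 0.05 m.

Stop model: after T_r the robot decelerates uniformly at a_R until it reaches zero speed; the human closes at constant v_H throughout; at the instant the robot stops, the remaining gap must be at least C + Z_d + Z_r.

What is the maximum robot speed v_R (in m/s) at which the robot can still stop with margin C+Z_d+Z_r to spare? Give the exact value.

quadratic (5/12)·v² + (5/4)·v + (-2821/960) = 0
  disc = (5/4)² − 4·(5/12)·(-2821/960) = 3721/576 ; √disc = 61/24
  v_R = (−(5/4) + 61/24) / (2·(5/12)) = 31/20 m/s
check:
T_s = v_R/a_R = (31/20)/(6/5) = 1.2917 s
robot covers v_R·T_r = 1.5500·0.2500 = 0.3875 m before braking
braking distance = 1.5500²/(2·1.2000) = 1.0010 m
human closes 1.2000·1.5417 = 1.8500 m
margins: 0.0200+0.0150+0.0500 = 0.0850 m
sum ≈ 0.3875+1.0010+1.8500+0.0850 ≈ 3.3235 m = S ✓

v_R_max = 31/20 m/s = 1.5500 m/s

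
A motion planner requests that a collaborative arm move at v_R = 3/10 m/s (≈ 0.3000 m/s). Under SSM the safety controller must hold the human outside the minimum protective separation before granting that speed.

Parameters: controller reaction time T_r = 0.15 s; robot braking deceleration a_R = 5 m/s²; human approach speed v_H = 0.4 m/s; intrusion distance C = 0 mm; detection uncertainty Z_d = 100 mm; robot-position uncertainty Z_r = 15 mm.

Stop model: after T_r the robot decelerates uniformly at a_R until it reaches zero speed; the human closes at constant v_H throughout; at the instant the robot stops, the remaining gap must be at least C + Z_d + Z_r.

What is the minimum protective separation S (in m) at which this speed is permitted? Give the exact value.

stop time T_s = (3/10)/5 = 0.0600 s
reaction-phase robot travel = 0.3000·0.1500 = 0.0450 m
braking distance = 0.3000²/(2·5.0000) = 0.0090 m
human over T_r+T_s: 0.4000·(0.1500+0.0600) = 0.0840 m
residual clearance needed = 0.0000+0.1000+0.0150 = 0.1150 m
S_min ≈ 0.0450+0.0090+0.0840+0.1150  ⇒  S_min = 253/1000 m

S_min = 253/1000 m = 0.2530 m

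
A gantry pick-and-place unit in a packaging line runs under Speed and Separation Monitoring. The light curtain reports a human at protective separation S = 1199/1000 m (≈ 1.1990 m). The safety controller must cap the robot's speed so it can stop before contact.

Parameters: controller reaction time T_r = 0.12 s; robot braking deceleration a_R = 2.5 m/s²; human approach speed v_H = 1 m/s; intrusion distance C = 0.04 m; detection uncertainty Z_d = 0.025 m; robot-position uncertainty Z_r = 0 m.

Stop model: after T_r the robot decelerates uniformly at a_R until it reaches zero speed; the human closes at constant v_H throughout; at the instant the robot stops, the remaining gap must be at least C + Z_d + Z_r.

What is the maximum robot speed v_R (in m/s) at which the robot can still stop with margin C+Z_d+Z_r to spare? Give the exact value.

v_R_max = 13/10 m/s = 1.3000 m/s

collect terms ⇒ (1/5)·v_R² + (13/25)·v_R + (-507/500) = 0
  disc = (13/25)² − 4·(1/5)·(-507/500) = 676/625 ; √disc = 26/25
  v_R = (−(13/25) + 26/25) / (2·(1/5)) = 13/10 m/s
check:
stop time T_s = (13/10)/(5/2) = 0.5200 s
robot covers v_R·T_r = 1.3000·0.1200 = 0.1560 m before braking
robot under decel: 1.3000²/(2·2.5000) = 0.3380 m
human over T_r+T_s: 1.0000·(0.1200+0.5200) = 0.6400 m
residual clearance needed = 0.0400+0.0250+0.0000 = 0.0650 m
sum ≈ 0.1560+0.3380+0.6400+0.0650 ≈ 1.1990 m = S ✓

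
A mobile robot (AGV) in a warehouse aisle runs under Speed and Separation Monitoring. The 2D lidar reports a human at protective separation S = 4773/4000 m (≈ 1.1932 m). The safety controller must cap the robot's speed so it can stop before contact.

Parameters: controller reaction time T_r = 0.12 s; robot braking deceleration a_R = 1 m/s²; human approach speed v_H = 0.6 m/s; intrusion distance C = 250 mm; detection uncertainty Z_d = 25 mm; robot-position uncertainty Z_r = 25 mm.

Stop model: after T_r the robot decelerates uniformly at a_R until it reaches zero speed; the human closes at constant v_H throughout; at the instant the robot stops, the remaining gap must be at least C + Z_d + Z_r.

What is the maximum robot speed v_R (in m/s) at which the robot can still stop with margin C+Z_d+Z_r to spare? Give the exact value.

quadratic (1/2)·v² + (18/25)·v + (-657/800) = 0
  disc = (18/25)² − 4·(1/2)·(-657/800) = 21609/10000 ; √disc = 147/100
  v_R = (−(18/25) + 147/100) / (2·(1/2)) = 3/4 m/s
check:
T_s = v_R/a_R = (3/4)/1 = 0.7500 s
robot covers v_R·T_r = 0.7500·0.1200 = 0.0900 m before braking
robot under decel: 0.7500²/(2·1.0000) = 0.2812 m
human closes 0.6000·0.8700 = 0.5220 m
margins: 0.2500+0.0250+0.0250 = 0.3000 m
sum ≈ 0.0900+0.2812+0.5220+0.3000 ≈ 1.1932 m = S ✓

v_R_max = 3/4 m/s = 0.7500 m/s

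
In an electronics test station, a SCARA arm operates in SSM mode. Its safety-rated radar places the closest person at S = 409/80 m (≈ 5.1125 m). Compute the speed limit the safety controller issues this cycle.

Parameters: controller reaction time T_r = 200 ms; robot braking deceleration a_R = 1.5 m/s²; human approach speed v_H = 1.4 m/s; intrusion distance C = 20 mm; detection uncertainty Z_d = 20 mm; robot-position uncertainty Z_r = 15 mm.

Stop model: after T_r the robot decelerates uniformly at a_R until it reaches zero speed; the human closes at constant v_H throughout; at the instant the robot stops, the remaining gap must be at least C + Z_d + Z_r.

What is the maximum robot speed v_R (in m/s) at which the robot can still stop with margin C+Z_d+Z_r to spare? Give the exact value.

v_R_max = 49/20 m/s = 2.4500 m/s

at the boundary: (1/3)·v² + (17/15)·v + (-1911/400) = 0
  disc = (17/15)² − 4·(1/3)·(-1911/400) = 6889/900 ; √disc = 83/30
  v_R = (−(17/15) + 83/30) / (2·(1/3)) = 49/20 m/s
check:
braking lasts T_s = (49/20)/(3/2) = 1.6333 s
robot covers v_R·T_r = 2.4500·0.2000 = 0.4900 m before braking
robot under decel: 2.4500²/(2·1.5000) = 2.0008 m
human closes 1.4000·1.8333 = 2.5667 m
margins: 0.0200+0.0200+0.0150 = 0.0550 m
sum ≈ 0.4900+2.0008+2.5667+0.0550 ≈ 5.1125 m = S ✓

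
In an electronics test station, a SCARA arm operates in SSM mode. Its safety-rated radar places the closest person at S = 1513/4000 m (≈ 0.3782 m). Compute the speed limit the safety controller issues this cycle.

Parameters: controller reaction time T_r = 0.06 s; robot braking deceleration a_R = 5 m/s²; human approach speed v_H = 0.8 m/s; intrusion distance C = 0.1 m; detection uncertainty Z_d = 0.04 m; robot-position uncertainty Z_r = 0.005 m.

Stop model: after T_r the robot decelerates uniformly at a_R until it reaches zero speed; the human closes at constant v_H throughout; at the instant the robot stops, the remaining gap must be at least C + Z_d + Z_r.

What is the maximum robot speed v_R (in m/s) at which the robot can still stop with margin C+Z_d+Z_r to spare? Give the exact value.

v_R_max = 13/20 m/s = 0.6500 m/s

at the boundary: (1/10)·v² + (11/50)·v + (-741/4000) = 0
  disc = (11/50)² − 4·(1/10)·(-741/4000) = 49/400 ; √disc = 7/20
  v_R = (−(11/50) + 7/20) / (2·(1/10)) = 13/20 m/s
check:
stop time T_s = (13/20)/5 = 0.1300 s
reaction-phase robot travel = 0.6500·0.0600 = 0.0390 m
robot covers 0.6500·0.1300 − ½·5.0000·0.1300² = 0.0423 m while stopping
human closes 0.8000·0.1900 = 0.1520 m
C+Z_d+Z_r = 0.1000+0.0400+0.0050 = 0.1450 m
sum ≈ 0.0390+0.0423+0.1520+0.1450 ≈ 0.3782 m = S ✓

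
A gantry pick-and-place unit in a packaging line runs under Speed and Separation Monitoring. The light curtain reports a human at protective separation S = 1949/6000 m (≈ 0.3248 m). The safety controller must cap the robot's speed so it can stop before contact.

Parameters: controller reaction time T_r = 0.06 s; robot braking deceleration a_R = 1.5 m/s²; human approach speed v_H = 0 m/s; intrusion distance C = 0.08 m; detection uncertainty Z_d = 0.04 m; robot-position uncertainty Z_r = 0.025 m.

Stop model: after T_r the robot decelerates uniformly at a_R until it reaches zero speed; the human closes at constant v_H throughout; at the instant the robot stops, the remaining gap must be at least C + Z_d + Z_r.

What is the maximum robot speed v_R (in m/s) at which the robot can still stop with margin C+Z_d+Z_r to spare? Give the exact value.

at the boundary: (1/3)·v² + (3/50)·v + (-1079/6000) = 0
  disc = (3/50)² − 4·(1/3)·(-1079/6000) = 1369/5625 ; √disc = 37/75
  v_R = (−(3/50) + 37/75) / (2·(1/3)) = 13/20 m/s
check:
braking lasts T_s = (13/20)/(3/2) = 0.4333 s
robot covers v_R·T_r = 0.6500·0.0600 = 0.0390 m before braking
braking distance = 0.6500²/(2·1.5000) = 0.1408 m
human closes 0.0000·0.4933 = 0.0000 m
C+Z_d+Z_r = 0.0800+0.0400+0.0250 = 0.1450 m
sum ≈ 0.0390+0.1408+0.0000+0.1450 ≈ 0.3248 m = S ✓

v_R_max = 13/20 m/s = 0.6500 m/s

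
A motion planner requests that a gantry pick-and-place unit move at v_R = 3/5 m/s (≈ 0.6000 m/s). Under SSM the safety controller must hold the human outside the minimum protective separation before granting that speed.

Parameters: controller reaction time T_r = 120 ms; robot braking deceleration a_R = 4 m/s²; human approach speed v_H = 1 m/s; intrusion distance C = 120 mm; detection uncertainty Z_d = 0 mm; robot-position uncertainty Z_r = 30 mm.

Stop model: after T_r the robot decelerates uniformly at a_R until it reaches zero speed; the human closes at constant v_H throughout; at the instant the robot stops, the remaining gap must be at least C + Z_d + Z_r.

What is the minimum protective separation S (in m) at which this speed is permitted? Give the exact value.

S_min = 537/1000 m = 0.5370 m

T_s = v_R/a_R = (3/5)/4 = 0.1500 s
reaction-phase robot travel = 0.6000·0.1200 = 0.0720 m
robot under decel: 0.6000²/(2·4.0000) = 0.0450 m
human closes 1.0000·0.2700 = 0.2700 m
C+Z_d+Z_r = 0.1200+0.0000+0.0300 = 0.1500 m
S_min ≈ 0.0720+0.0450+0.2700+0.1500  ⇒  S_min = 537/1000 m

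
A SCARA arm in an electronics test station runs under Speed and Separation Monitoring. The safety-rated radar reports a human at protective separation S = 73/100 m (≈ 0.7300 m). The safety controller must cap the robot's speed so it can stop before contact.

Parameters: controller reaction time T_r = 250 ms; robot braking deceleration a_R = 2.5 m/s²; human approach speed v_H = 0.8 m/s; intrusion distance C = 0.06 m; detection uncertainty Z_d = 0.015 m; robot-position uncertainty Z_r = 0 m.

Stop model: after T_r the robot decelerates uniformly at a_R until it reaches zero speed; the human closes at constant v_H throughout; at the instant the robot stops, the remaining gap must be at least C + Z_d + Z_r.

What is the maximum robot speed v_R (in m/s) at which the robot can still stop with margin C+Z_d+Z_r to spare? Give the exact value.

at the boundary: (1/5)·v² + (57/100)·v + (-91/200) = 0
  disc = (57/100)² − 4·(1/5)·(-91/200) = 6889/10000 ; √disc = 83/100
  v_R = (−(57/100) + 83/100) / (2·(1/5)) = 13/20 m/s
check:
stop time T_s = (13/20)/(5/2) = 0.2600 s
robot covers v_R·T_r = 0.6500·0.2500 = 0.1625 m before braking
robot under decel: 0.6500²/(2·2.5000) = 0.0845 m
person approaches 0.8000·(0.2500+0.2600) = 0.4080 m
margins: 0.0600+0.0150+0.0000 = 0.0750 m
sum ≈ 0.1625+0.0845+0.4080+0.0750 ≈ 0.7300 m = S ✓

v_R_max = 13/20 m/s = 0.6500 m/s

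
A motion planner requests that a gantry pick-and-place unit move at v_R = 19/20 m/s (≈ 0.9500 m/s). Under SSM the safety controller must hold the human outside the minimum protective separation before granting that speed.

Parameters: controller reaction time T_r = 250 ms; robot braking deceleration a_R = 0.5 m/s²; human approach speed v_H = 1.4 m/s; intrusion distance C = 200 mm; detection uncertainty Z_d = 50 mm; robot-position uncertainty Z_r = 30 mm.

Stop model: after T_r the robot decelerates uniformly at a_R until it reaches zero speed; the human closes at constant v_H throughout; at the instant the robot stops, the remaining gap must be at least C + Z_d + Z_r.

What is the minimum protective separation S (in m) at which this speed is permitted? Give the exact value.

S_min = 443/100 m = 4.4300 m

T_s = v_R/a_R = (19/20)/(1/2) = 1.9000 s
reaction-phase robot travel = 0.9500·0.2500 = 0.2375 m
robot covers 0.9500·1.9000 − ½·0.5000·1.9000² = 0.9025 m while stopping
human over T_r+T_s: 1.4000·(0.2500+1.9000) = 3.0100 m
margins: 0.2000+0.0500+0.0300 = 0.2800 m
S_min ≈ 0.2375+0.9025+3.0100+0.2800  ⇒  S_min = 443/100 m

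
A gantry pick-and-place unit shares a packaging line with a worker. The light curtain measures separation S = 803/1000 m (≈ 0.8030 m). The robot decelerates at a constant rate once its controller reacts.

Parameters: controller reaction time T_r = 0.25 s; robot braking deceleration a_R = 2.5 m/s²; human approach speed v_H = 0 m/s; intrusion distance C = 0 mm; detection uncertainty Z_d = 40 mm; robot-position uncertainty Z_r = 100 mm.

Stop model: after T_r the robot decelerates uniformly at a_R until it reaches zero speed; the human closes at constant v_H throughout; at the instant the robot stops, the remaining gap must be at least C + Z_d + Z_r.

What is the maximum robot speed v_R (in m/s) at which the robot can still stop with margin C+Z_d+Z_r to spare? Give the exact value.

v_R_max = 13/10 m/s = 1.3000 m/s

quadratic (1/5)·v² + (1/4)·v + (-663/1000) = 0
  disc = (1/4)² − 4·(1/5)·(-663/1000) = 5929/10000 ; √disc = 77/100
  v_R = (−(1/4) + 77/100) / (2·(1/5)) = 13/10 m/s
check:
braking lasts T_s = (13/10)/(5/2) = 0.5200 s
reaction-phase robot travel = 1.3000·0.2500 = 0.3250 m
robot covers 1.3000·0.5200 − ½·2.5000·0.5200² = 0.3380 m while stopping
human over T_r+T_s: 0.0000·(0.2500+0.5200) = 0.0000 m
residual clearance needed = 0.0000+0.0400+0.1000 = 0.1400 m
sum ≈ 0.3250+0.3380+0.0000+0.1400 ≈ 0.8030 m = S ✓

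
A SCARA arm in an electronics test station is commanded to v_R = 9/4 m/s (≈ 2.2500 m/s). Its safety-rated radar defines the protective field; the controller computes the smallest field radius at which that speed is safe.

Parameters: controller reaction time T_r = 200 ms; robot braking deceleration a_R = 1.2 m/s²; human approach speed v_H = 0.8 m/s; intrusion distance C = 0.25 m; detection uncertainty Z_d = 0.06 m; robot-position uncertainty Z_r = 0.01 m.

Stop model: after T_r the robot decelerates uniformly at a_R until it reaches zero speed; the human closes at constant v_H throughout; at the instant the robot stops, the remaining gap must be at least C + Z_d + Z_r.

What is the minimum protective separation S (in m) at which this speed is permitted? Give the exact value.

stop time T_s = (9/4)/(6/5) = 1.8750 s
robot in T_r: 2.2500·0.2000 = 0.4500 m
robot covers 2.2500·1.8750 − ½·1.2000·1.8750² = 2.1094 m while stopping
human closes 0.8000·2.0750 = 1.6600 m
margins: 0.2500+0.0600+0.0100 = 0.3200 m
S_min ≈ 0.4500+2.1094+1.6600+0.3200  ⇒  S_min = 7263/1600 m

S_min = 7263/1600 m = 4.5394 m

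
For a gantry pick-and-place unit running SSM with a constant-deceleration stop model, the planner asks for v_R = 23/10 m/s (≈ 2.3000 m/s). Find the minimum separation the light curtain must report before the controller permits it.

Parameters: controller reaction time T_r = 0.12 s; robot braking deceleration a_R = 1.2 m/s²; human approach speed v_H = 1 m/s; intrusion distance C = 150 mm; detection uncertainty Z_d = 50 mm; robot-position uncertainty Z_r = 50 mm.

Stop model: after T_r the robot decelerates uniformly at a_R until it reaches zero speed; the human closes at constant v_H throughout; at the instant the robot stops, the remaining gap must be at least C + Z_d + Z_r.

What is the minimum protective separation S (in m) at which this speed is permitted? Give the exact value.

S_min = 28601/6000 m = 4.7668 m

stop time T_s = (23/10)/(6/5) = 1.9167 s
robot covers v_R·T_r = 2.3000·0.1200 = 0.2760 m before braking
braking distance = 2.3000²/(2·1.2000) = 2.2042 m
human over T_r+T_s: 1.0000·(0.1200+1.9167) = 2.0367 m
margins: 0.1500+0.0500+0.0500 = 0.2500 m
S_min ≈ 0.2760+2.2042+2.0367+0.2500  ⇒  S_min = 28601/6000 m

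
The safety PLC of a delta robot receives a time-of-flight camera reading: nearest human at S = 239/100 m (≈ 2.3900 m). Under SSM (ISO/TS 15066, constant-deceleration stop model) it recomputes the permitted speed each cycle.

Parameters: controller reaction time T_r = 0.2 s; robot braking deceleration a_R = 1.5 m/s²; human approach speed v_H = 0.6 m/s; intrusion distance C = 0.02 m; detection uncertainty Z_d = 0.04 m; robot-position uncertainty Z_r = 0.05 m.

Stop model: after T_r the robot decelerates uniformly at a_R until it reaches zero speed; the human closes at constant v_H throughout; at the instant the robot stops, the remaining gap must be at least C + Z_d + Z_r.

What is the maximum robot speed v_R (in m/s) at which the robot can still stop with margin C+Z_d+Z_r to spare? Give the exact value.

v_R_max = 9/5 m/s = 1.8000 m/s

at the boundary: (1/3)·v² + (3/5)·v + (-54/25) = 0
  disc = (3/5)² − 4·(1/3)·(-54/25) = 81/25 ; √disc = 9/5
  v_R = (−(3/5) + 9/5) / (2·(1/3)) = 9/5 m/s
check:
stop time T_s = (9/5)/(3/2) = 1.2000 s
reaction-phase robot travel = 1.8000·0.2000 = 0.3600 m
braking distance = 1.8000²/(2·1.5000) = 1.0800 m
human over T_r+T_s: 0.6000·(0.2000+1.2000) = 0.8400 m
C+Z_d+Z_r = 0.0200+0.0400+0.0500 = 0.1100 m
sum ≈ 0.3600+1.0800+0.8400+0.1100 ≈ 2.3900 m = S ✓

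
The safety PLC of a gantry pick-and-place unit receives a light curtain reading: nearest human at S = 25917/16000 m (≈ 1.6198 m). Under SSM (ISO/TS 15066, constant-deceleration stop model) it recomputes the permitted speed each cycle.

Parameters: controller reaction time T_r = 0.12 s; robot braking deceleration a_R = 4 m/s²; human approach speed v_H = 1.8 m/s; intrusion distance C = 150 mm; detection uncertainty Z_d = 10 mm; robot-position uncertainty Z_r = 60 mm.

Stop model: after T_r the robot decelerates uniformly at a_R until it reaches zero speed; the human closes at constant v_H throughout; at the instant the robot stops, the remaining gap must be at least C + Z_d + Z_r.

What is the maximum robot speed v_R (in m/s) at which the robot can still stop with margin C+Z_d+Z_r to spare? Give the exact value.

at the boundary: (1/8)·v² + (57/100)·v + (-18941/16000) = 0
  disc = (57/100)² − 4·(1/8)·(-18941/16000) = 146689/160000 ; √disc = 383/400
  v_R = (−(57/100) + 383/400) / (2·(1/8)) = 31/20 m/s
check:
braking lasts T_s = (31/20)/4 = 0.3875 s
robot in T_r: 1.5500·0.1200 = 0.1860 m
robot covers 1.5500·0.3875 − ½·4.0000·0.3875² = 0.3003 m while stopping
human closes 1.8000·0.5075 = 0.9135 m
margins: 0.1500+0.0100+0.0600 = 0.2200 m
sum ≈ 0.1860+0.3003+0.9135+0.2200 ≈ 1.6198 m = S ✓

v_R_max = 31/20 m/s = 1.5500 m/s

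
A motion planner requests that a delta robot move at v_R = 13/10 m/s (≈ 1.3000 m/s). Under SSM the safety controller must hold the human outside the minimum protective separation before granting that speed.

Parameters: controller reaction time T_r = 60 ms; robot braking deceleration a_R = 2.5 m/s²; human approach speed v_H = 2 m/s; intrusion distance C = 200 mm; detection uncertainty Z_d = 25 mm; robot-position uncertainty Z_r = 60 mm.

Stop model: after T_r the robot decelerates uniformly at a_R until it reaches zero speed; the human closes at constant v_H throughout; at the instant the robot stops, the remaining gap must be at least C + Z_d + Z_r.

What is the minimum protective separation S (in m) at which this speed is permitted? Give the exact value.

S_min = 1861/1000 m = 1.8610 m

stop time T_s = (13/10)/(5/2) = 0.5200 s
reaction-phase robot travel = 1.3000·0.0600 = 0.0780 m
braking distance = 1.3000²/(2·2.5000) = 0.3380 m
human closes 2.0000·0.5800 = 1.1600 m
C+Z_d+Z_r = 0.2000+0.0250+0.0600 = 0.2850 m
S_min ≈ 0.0780+0.3380+1.1600+0.2850  ⇒  S_min = 1861/1000 m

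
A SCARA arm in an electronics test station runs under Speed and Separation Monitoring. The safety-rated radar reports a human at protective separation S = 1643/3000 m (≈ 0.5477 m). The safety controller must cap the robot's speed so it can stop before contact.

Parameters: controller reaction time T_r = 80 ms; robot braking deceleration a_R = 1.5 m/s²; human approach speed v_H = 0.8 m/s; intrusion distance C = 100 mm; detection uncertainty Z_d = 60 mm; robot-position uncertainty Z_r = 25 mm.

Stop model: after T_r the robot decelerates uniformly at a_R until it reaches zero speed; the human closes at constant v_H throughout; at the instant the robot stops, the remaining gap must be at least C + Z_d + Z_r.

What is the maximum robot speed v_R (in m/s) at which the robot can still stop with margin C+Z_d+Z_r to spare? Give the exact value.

quadratic (1/3)·v² + (46/75)·v + (-112/375) = 0
  disc = (46/75)² − 4·(1/3)·(-112/375) = 484/625 ; √disc = 22/25
  v_R = (−(46/75) + 22/25) / (2·(1/3)) = 2/5 m/s
check:
braking lasts T_s = (2/5)/(3/2) = 0.2667 s
robot covers v_R·T_r = 0.4000·0.0800 = 0.0320 m before braking
braking distance = 0.4000²/(2·1.5000) = 0.0533 m
person approaches 0.8000·(0.0800+0.2667) = 0.2773 m
margins: 0.1000+0.0600+0.0250 = 0.1850 m
sum ≈ 0.0320+0.0533+0.2773+0.1850 ≈ 0.5477 m = S ✓

v_R_max = 2/5 m/s = 0.4000 m/s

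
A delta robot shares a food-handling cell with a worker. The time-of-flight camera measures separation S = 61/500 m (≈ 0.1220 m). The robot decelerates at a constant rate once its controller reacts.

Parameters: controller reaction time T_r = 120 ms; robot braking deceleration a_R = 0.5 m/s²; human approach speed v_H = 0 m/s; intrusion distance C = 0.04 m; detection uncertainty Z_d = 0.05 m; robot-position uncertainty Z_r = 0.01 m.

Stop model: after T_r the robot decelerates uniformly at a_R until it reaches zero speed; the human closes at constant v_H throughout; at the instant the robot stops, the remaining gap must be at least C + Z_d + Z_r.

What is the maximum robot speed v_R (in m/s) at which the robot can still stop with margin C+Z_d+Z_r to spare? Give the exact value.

v_R_max = 1/10 m/s = 0.1000 m/s

quadratic (1)·v² + (3/25)·v + (-11/500) = 0
  disc = (3/25)² − 4·(1)·(-11/500) = 64/625 ; √disc = 8/25
  v_R = (−(3/25) + 8/25) / (2·(1)) = 1/10 m/s
check:
braking lasts T_s = (1/10)/(1/2) = 0.2000 s
robot in T_r: 0.1000·0.1200 = 0.0120 m
braking distance = 0.1000²/(2·0.5000) = 0.0100 m
human over T_r+T_s: 0.0000·(0.1200+0.2000) = 0.0000 m
C+Z_d+Z_r = 0.0400+0.0500+0.0100 = 0.1000 m
sum ≈ 0.0120+0.0100+0.0000+0.1000 ≈ 0.1220 m = S ✓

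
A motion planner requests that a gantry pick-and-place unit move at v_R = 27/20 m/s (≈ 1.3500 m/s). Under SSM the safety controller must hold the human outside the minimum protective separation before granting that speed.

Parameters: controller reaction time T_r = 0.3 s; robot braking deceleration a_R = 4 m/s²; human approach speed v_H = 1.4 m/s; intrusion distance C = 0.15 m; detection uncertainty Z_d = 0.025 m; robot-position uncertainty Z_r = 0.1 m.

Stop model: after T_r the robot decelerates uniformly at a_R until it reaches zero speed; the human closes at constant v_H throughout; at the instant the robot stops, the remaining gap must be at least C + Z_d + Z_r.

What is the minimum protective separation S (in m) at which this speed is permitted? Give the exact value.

T_s = v_R/a_R = (27/20)/4 = 0.3375 s
robot covers v_R·T_r = 1.3500·0.3000 = 0.4050 m before braking
braking distance = 1.3500²/(2·4.0000) = 0.2278 m
human over T_r+T_s: 1.4000·(0.3000+0.3375) = 0.8925 m
C+Z_d+Z_r = 0.1500+0.0250+0.1000 = 0.2750 m
S_min ≈ 0.4050+0.2278+0.8925+0.2750  ⇒  S_min = 5761/3200 m

S_min = 5761/3200 m = 1.8003 m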